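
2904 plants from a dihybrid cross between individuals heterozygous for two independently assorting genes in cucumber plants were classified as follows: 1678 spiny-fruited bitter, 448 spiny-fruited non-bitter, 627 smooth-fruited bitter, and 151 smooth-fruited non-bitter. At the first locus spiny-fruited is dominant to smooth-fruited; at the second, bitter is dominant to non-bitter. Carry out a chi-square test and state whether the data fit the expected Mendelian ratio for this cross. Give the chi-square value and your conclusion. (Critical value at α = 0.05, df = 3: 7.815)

35.940; not consistent

A dihybrid F₂ with independent assortment and complete dominance at both loci gives a 9:3:3:1 phenotypic ratio.
Under the 9:3:3:1 hypothesis (Σ ratio = 16, N = 2904):
  spiny-fruited bitter: 2904 × 9/16 = 1633.5
  spiny-fruited non-bitter: 2904 × 3/16 = 544.5
  smooth-fruited bitter: 2904 × 3/16 = 544.5
  smooth-fruited non-bitter: 2904 × 1/16 = 181.5
χ² = Σ (O − E)² / E
  spiny-fruited bitter: (1678 − 1633.5)² / 1633.5 = 1.2123
  spiny-fruited non-bitter: (448 − 544.5)² / 544.5 = 17.1024
  smooth-fruited bitter: (627 − 544.5)² / 544.5 = 12.5000
  smooth-fruited non-bitter: (151 − 181.5)² / 181.5 = 5.1253
χ² = 1.2123 + 17.1024 + 12.5000 + 5.1253 = 35.940
Degrees of freedom = 4 − 1 = 3; critical value at α = 0.05 is 7.815.
Since 35.940 > 7.815, we reject the null hypothesis — the data do not fit the 9:3:3:1 ratio.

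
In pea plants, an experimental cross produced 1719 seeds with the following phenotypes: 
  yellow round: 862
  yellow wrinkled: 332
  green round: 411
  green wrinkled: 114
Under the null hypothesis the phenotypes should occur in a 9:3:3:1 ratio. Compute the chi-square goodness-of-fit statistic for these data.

36.484

Total ratio parts = 16. Expected numbers out of 1719:
  yellow round: 1719 × 9/16 = 966.9375
  yellow wrinkled: 1719 × 3/16 = 322.3125
  green round: 1719 × 3/16 = 322.3125
  green wrinkled: 1719 × 1/16 = 107.4375
χ² = Σ (O − E)² / E
  yellow round: (862 − 966.9375)² / 966.9375 = 11.3884
  yellow wrinkled: (332 − 322.3125)² / 322.3125 = 0.2912
  green round: (411 − 322.3125)² / 322.3125 = 24.4033
  green wrinkled: (114 − 107.4375)² / 107.4375 = 0.4009
χ² = 11.3884 + 0.2912 + 24.4033 + 0.4009 = 36.4838 ≈ 36.484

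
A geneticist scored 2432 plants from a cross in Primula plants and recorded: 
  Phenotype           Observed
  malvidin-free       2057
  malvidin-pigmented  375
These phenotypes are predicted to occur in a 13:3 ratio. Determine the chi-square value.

The 13:3 ratio has 16 parts, so with N = 2432 the expected counts are:
  malvidin-free: 2432 × 13/16 = 1976
  malvidin-pigmented: 2432 × 3/16 = 456
χ² = Σ (O − E)² / E
  malvidin-free: (2057 − 1976)² / 1976 = 3.3203
  malvidin-pigmented: (375 − 456)² / 456 = 14.3882
χ² = 3.3203 + 14.3882 = 17.7085 ≈ 17.709

17.709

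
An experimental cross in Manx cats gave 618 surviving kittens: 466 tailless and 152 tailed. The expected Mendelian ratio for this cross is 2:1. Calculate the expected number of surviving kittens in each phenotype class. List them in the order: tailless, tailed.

412, 206

Expected counts for N = 618 under a 2:1 ratio (total parts = 3):
  tailless: 618 × 2/3 = 412
  tailed: 618 × 1/3 = 206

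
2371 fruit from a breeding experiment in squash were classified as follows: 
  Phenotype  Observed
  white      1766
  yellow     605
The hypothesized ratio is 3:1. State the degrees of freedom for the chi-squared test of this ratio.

A goodness-of-fit test with 2 phenotype classes has df = 2 − 1 = 1.

1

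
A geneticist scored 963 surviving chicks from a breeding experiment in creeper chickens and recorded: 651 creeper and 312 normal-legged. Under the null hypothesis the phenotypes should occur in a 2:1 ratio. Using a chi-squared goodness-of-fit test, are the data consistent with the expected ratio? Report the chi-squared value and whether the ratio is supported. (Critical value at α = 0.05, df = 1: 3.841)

The 2:1 ratio has 3 parts, so with N = 963 the expected counts are:
  creeper: 963 × 2/3 = 642
  normal-legged: 963 × 1/3 = 321
χ² = Σ (O − E)² / E
  creeper: (651 − 642)² / 642 = 0.1262
  normal-legged: (312 − 321)² / 321 = 0.2523
χ² = 0.1262 + 0.2523 = 0.3785 ≈ 0.379
Degrees of freedom = 2 − 1 = 1; critical value at α = 0.05 is 3.841.
Since 0.379 < 3.841, we fail to reject the null hypothesis — the data are consistent with the 2:1 ratio.

0.379; consistent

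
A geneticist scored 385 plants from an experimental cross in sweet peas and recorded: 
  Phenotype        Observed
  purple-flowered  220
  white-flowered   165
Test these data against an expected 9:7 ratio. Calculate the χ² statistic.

0.125

Under the 9:7 hypothesis (Σ ratio = 16, N = 385):
  purple-flowered: 385 × 9/16 = 216.5625
  white-flowered: 385 × 7/16 = 168.4375
χ² = Σ (O − E)² / E
  purple-flowered: (220 − 216.5625)² / 216.5625 = 0.0546
  white-flowered: (165 − 168.4375)² / 168.4375 = 0.0702
χ² = 0.0546 + 0.0702 = 0.1248 ≈ 0.125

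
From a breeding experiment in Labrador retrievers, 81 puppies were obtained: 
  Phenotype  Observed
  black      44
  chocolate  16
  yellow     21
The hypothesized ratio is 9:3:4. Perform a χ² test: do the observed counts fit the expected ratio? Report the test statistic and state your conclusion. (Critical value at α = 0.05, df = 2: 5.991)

0.125; consistent

Total ratio parts = 16. Expected numbers out of 81:
  black: 81 × 9/16 = 45.5625
  chocolate: 81 × 3/16 = 15.1875
  yellow: 81 × 4/16 = 20.25
χ² = Σ (O − E)² / E
  black: (44 − 45.5625)² / 45.5625 = 0.0536
  chocolate: (16 − 15.1875)² / 15.1875 = 0.0435
  yellow: (21 − 20.25)² / 20.25 = 0.0278
χ² = 0.0536 + 0.0435 + 0.0278 = 0.1249 ≈ 0.125
Degrees of freedom = 3 − 1 = 2; critical value at α = 0.05 is 5.991.
Since 0.125 < 5.991, we fail to reject the null hypothesis — the data are consistent with the 9:3:4 ratio.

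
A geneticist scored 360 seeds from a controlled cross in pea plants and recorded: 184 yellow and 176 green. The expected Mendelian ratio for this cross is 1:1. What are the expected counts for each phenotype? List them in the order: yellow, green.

180, 180

The 1:1 ratio has 2 parts, so with N = 360 the expected counts are:
  yellow: 360 × 1/2 = 180
  green: 360 × 1/2 = 180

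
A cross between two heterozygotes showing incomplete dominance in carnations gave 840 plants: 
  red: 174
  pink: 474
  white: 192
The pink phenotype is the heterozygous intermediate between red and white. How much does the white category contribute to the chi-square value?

1.543

With incomplete dominance, a heterozygote × heterozygote cross gives a 1:2:1 phenotypic ratio.
The 1:2:1 ratio has 4 parts, so with N = 840 the expected counts are:
  red: 840 × 1/4 = 210
  pink: 840 × 2/4 = 420
  white: 840 × 1/4 = 210
Contribution of white: (192 − 210)² / 210 = 1.5429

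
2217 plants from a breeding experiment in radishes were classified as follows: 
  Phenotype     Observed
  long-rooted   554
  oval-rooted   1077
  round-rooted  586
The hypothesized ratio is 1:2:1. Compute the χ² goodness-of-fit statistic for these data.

Under the 1:2:1 hypothesis (Σ ratio = 4, N = 2217):
  long-rooted: 2217 × 1/4 = 554.25
  oval-rooted: 2217 × 2/4 = 1108.5
  round-rooted: 2217 × 1/4 = 554.25
χ² = Σ (O − E)² / E
  long-rooted: (554 − 554.25)² / 554.25 = 0.0001
  oval-rooted: (1077 − 1108.5)² / 1108.5 = 0.8951
  round-rooted: (586 − 554.25)² / 554.25 = 1.8188
χ² = 0.0001 + 0.8951 + 1.8188 = 2.714

2.714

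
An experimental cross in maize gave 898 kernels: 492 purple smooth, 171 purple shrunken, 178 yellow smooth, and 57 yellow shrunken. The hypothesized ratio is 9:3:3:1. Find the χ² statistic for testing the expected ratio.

Under the 9:3:3:1 hypothesis (Σ ratio = 16, N = 898):
  purple smooth: 898 × 9/16 = 505.125
  purple shrunken: 898 × 3/16 = 168.375
  yellow smooth: 898 × 3/16 = 168.375
  yellow shrunken: 898 × 1/16 = 56.125
χ² = Σ (O − E)² / E
  purple smooth: (492 − 505.125)² / 505.125 = 0.3410
  purple shrunken: (171 − 168.375)² / 168.375 = 0.0409
  yellow smooth: (178 − 168.375)² / 168.375 = 0.5502
  yellow shrunken: (57 − 56.125)² / 56.125 = 0.0136
χ² = 0.3410 + 0.0409 + 0.5502 + 0.0136 = 0.9457 ≈ 0.946

0.946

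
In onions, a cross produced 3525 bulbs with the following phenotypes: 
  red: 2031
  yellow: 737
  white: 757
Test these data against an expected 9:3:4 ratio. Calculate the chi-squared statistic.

Total ratio parts = 16. Expected numbers out of 3525:
  red: 3525 × 9/16 = 1982.8125
  yellow: 3525 × 3/16 = 660.9375
  white: 3525 × 4/16 = 881.25
χ² = Σ (O − E)² / E
  red: (2031 − 1982.8125)² / 1982.8125 = 1.1711
  yellow: (737 − 660.9375)² / 660.9375 = 8.7535
  white: (757 − 881.25)² / 881.25 = 17.5184
χ² = 1.1711 + 8.7535 + 17.5184 = 27.443

27.443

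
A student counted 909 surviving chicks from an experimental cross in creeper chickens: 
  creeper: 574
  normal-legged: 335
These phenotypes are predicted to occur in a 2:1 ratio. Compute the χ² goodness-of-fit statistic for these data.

5.069

The 2:1 ratio has 3 parts, so with N = 909 the expected counts are:
  creeper: 909 × 2/3 = 606
  normal-legged: 909 × 1/3 = 303
χ² = Σ (O − E)² / E
  creeper: (574 − 606)² / 606 = 1.6898
  normal-legged: (335 − 303)² / 303 = 3.3795
χ² = 1.6898 + 3.3795 = 5.0693 ≈ 5.069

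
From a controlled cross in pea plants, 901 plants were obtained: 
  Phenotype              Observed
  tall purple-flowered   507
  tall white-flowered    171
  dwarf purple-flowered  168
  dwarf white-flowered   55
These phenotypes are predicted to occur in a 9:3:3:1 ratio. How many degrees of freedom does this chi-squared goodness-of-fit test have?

3

A goodness-of-fit test with 4 phenotype classes has df = 4 − 1 = 3.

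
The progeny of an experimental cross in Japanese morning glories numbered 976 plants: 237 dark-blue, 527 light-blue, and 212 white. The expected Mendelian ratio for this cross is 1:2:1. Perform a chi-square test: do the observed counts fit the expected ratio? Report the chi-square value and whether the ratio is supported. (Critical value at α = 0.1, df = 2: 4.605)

The 1:2:1 ratio has 4 parts, so with N = 976 the expected counts are:
  dark-blue: 976 × 1/4 = 244
  light-blue: 976 × 2/4 = 488
  white: 976 × 1/4 = 244
χ² = Σ (O − E)² / E
  dark-blue: (237 − 244)² / 244 = 0.2008
  light-blue: (527 − 488)² / 488 = 3.1168
  white: (212 − 244)² / 244 = 4.1967
χ² = 0.2008 + 3.1168 + 4.1967 = 7.5143 ≈ 7.514
Degrees of freedom = 3 − 1 = 2; critical value at α = 0.1 is 4.605.
Since 7.514 > 4.605, we reject the null hypothesis — the data do not fit the 1:2:1 ratio.

7.514; not consistent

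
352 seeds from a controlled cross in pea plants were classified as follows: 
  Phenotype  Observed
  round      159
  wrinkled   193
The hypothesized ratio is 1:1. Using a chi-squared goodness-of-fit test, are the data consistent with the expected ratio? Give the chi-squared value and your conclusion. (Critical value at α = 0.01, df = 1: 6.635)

The 1:1 ratio has 2 parts, so with N = 352 the expected counts are:
  round: 352 × 1/2 = 176
  wrinkled: 352 × 1/2 = 176
χ² = Σ (O − E)² / E
  round: (159 − 176)² / 176 = 1.6420
  wrinkled: (193 − 176)² / 176 = 1.6420
χ² = 1.6420 + 1.6420 = 3.284
Degrees of freedom = 2 − 1 = 1; critical value at α = 0.01 is 6.635.
Since 3.284 < 6.635, we fail to reject the null hypothesis — the data are consistent with the 1:1 ratio.

3.284; consistent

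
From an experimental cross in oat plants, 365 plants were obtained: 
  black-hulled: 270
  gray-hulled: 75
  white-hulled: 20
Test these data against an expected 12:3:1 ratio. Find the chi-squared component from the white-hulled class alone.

0.347

Under the 12:3:1 hypothesis (Σ ratio = 16, N = 365):
  black-hulled: 365 × 12/16 = 273.75
  gray-hulled: 365 × 3/16 = 68.4375
  white-hulled: 365 × 1/16 = 22.8125
Contribution of white-hulled: (20 − 22.8125)² / 22.8125 = 0.3467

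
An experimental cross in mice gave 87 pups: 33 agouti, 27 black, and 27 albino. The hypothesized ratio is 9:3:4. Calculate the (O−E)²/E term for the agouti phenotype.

5.190

Total ratio parts = 16. Expected numbers out of 87:
  agouti: 87 × 9/16 = 48.9375
  black: 87 × 3/16 = 16.3125
  albino: 87 × 4/16 = 21.75
Contribution of agouti: (33 − 48.9375)² / 48.9375 = 5.1904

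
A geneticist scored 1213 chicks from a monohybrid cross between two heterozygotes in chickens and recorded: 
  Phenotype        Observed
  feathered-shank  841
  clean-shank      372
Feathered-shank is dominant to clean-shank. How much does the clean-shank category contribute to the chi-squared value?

15.586

For a monohybrid cross between heterozygotes with complete dominance, the expected phenotypic ratio is 3:1.
Under the 3:1 hypothesis (Σ ratio = 4, N = 1213):
  feathered-shank: 1213 × 3/4 = 909.75
  clean-shank: 1213 × 1/4 = 303.25
Contribution of clean-shank: (372 − 303.25)² / 303.25 = 15.5864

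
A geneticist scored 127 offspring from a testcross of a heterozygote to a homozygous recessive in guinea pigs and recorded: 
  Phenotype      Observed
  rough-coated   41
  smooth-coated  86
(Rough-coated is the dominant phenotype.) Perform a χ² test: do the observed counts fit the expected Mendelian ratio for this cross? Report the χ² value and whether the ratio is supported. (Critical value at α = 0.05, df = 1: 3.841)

A testcross of a heterozygote (Aa × aa) gives a 1:1 phenotypic ratio.
Expected counts for N = 127 under a 1:1 ratio (total parts = 2):
  rough-coated: 127 × 1/2 = 63.5
  smooth-coated: 127 × 1/2 = 63.5
χ² = Σ (O − E)² / E
  rough-coated: (41 − 63.5)² / 63.5 = 7.9724
  smooth-coated: (86 − 63.5)² / 63.5 = 7.9724
χ² = 7.9724 + 7.9724 = 15.9448 ≈ 15.945
Degrees of freedom = 2 − 1 = 1; critical value at α = 0.05 is 3.841.
Since 15.945 > 3.841, we reject the null hypothesis — the data do not fit the 1:1 ratio.

15.945; not consistent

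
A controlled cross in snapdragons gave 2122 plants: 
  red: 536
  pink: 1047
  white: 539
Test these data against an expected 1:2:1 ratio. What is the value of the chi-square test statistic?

Under the 1:2:1 hypothesis (Σ ratio = 4, N = 2122):
  red: 2122 × 1/4 = 530.5
  pink: 2122 × 2/4 = 1061
  white: 2122 × 1/4 = 530.5
χ² = Σ (O − E)² / E
  red: (536 − 530.5)² / 530.5 = 0.0570
  pink: (1047 − 1061)² / 1061 = 0.1847
  white: (539 − 530.5)² / 530.5 = 0.1362
χ² = 0.0570 + 0.1847 + 0.1362 = 0.3779 ≈ 0.378

0.378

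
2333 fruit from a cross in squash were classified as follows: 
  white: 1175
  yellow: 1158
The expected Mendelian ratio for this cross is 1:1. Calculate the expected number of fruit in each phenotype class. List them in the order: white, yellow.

1166.5, 1166.5

Under the 1:1 hypothesis (Σ ratio = 2, N = 2333):
  white: 2333 × 1/2 = 1166.5
  yellow: 2333 × 1/2 = 1166.5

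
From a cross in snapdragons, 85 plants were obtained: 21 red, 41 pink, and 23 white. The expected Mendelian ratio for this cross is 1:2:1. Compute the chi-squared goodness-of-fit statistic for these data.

Expected counts for N = 85 under a 1:2:1 ratio (total parts = 4):
  red: 85 × 1/4 = 21.25
  pink: 85 × 2/4 = 42.5
  white: 85 × 1/4 = 21.25
χ² = Σ (O − E)² / E
  red: (21 − 21.25)² / 21.25 = 0.0029
  pink: (41 − 42.5)² / 42.5 = 0.0529
  white: (23 − 21.25)² / 21.25 = 0.1441
χ² = 0.0029 + 0.0529 + 0.1441 = 0.1999 ≈ 0.200

0.200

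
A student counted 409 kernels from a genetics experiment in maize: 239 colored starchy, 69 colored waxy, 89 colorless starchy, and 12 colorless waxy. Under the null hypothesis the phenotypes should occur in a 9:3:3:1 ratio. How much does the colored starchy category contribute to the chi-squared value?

Under the 9:3:3:1 hypothesis (Σ ratio = 16, N = 409):
  colored starchy: 409 × 9/16 = 230.0625
  colored waxy: 409 × 3/16 = 76.6875
  colorless starchy: 409 × 3/16 = 76.6875
  colorless waxy: 409 × 1/16 = 25.5625
Contribution of colored starchy: (239 − 230.0625)² / 230.0625 = 0.3472

0.347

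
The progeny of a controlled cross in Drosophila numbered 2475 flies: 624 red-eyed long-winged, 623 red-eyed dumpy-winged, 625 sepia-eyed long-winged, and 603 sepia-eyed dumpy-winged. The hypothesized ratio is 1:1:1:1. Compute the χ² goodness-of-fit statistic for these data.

The 1:1:1:1 ratio has 4 parts, so with N = 2475 the expected counts are:
  red-eyed long-winged: 2475 × 1/4 = 618.75
  red-eyed dumpy-winged: 2475 × 1/4 = 618.75
  sepia-eyed long-winged: 2475 × 1/4 = 618.75
  sepia-eyed dumpy-winged: 2475 × 1/4 = 618.75
χ² = Σ (O − E)² / E
  red-eyed long-winged: (624 − 618.75)² / 618.75 = 0.0445
  red-eyed dumpy-winged: (623 − 618.75)² / 618.75 = 0.0292
  sepia-eyed long-winged: (625 − 618.75)² / 618.75 = 0.0631
  sepia-eyed dumpy-winged: (603 − 618.75)² / 618.75 = 0.4009
χ² = 0.0445 + 0.0292 + 0.0631 + 0.4009 = 0.5377 ≈ 0.538

0.538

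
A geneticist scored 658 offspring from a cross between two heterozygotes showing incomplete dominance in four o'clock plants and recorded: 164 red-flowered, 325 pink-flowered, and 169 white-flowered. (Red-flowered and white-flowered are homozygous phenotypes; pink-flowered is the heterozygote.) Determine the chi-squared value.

0.173

With incomplete dominance, a heterozygote × heterozygote cross gives a 1:2:1 phenotypic ratio.
The 1:2:1 ratio has 4 parts, so with N = 658 the expected counts are:
  red-flowered: 658 × 1/4 = 164.5
  pink-flowered: 658 × 2/4 = 329
  white-flowered: 658 × 1/4 = 164.5
χ² = Σ (O − E)² / E
  red-flowered: (164 − 164.5)² / 164.5 = 0.0015
  pink-flowered: (325 − 329)² / 329 = 0.0486
  white-flowered: (169 − 164.5)² / 164.5 = 0.1231
χ² = 0.0015 + 0.0486 + 0.1231 = 0.1732 ≈ 0.173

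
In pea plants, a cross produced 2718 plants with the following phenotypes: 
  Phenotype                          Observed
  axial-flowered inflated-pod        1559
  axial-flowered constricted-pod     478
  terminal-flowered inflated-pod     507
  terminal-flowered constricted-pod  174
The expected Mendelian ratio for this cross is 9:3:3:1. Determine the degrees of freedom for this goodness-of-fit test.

3

A goodness-of-fit test with 4 phenotype classes has df = 4 − 1 = 3.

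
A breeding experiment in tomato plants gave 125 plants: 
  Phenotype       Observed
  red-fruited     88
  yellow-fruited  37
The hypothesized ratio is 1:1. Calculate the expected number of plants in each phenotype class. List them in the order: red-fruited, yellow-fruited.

Total ratio parts = 2. Expected numbers out of 125:
  red-fruited: 125 × 1/2 = 62.5
  yellow-fruited: 125 × 1/2 = 62.5

62.5, 62.5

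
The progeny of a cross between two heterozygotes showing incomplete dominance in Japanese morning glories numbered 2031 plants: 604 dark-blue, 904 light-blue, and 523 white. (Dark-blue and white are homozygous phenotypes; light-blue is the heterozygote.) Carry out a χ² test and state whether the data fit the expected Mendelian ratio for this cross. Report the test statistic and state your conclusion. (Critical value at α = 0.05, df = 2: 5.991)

With incomplete dominance, a heterozygote × heterozygote cross gives a 1:2:1 phenotypic ratio.
The 1:2:1 ratio has 4 parts, so with N = 2031 the expected counts are:
  dark-blue: 2031 × 1/4 = 507.75
  light-blue: 2031 × 2/4 = 1015.5
  white: 2031 × 1/4 = 507.75
χ² = Σ (O − E)² / E
  dark-blue: (604 − 507.75)² / 507.75 = 18.2453
  light-blue: (904 − 1015.5)² / 1015.5 = 12.2425
  white: (523 − 507.75)² / 507.75 = 0.4580
χ² = 18.2453 + 12.2425 + 0.4580 = 30.9458 ≈ 30.946
Degrees of freedom = 3 − 1 = 2; critical value at α = 0.05 is 5.991.
Since 30.946 > 5.991, we reject the null hypothesis — the data do not fit the 1:2:1 ratio.

30.946; not consistent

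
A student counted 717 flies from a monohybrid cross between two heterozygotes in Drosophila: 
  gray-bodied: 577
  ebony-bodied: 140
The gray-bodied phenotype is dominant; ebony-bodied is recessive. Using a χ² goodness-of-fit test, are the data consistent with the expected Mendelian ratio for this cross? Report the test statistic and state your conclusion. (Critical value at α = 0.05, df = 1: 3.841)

11.459; not consistent

For a monohybrid cross between heterozygotes with complete dominance, the expected phenotypic ratio is 3:1.
Under the 3:1 hypothesis (Σ ratio = 4, N = 717):
  gray-bodied: 717 × 3/4 = 537.75
  ebony-bodied: 717 × 1/4 = 179.25
χ² = Σ (O − E)² / E
  gray-bodied: (577 − 537.75)² / 537.75 = 2.8648
  ebony-bodied: (140 − 179.25)² / 179.25 = 8.5945
χ² = 2.8648 + 8.5945 = 11.4593 ≈ 11.459
Degrees of freedom = 2 − 1 = 1; critical value at α = 0.05 is 3.841.
Since 11.459 > 3.841, we reject the null hypothesis — the data do not fit the 3:1 ratio.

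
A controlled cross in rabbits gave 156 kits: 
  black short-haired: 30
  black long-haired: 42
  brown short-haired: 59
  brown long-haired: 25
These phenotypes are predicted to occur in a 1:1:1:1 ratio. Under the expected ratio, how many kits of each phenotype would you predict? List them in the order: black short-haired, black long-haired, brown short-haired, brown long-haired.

39, 39, 39, 39

The 1:1:1:1 ratio has 4 parts, so with N = 156 the expected counts are:
  black short-haired: 156 × 1/4 = 39
  black long-haired: 156 × 1/4 = 39
  brown short-haired: 156 × 1/4 = 39
  brown long-haired: 156 × 1/4 = 39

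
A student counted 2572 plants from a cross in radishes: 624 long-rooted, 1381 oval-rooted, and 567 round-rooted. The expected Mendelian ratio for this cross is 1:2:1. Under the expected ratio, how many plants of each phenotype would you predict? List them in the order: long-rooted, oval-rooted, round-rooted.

The 1:2:1 ratio has 4 parts, so with N = 2572 the expected counts are:
  long-rooted: 2572 × 1/4 = 643
  oval-rooted: 2572 × 2/4 = 1286
  round-rooted: 2572 × 1/4 = 643

643, 1286, 643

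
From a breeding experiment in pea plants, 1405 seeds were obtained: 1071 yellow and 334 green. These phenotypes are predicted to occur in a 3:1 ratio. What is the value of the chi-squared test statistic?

1.130

Under the 3:1 hypothesis (Σ ratio = 4, N = 1405):
  yellow: 1405 × 3/4 = 1053.75
  green: 1405 × 1/4 = 351.25
χ² = Σ (O − E)² / E
  yellow: (1071 − 1053.75)² / 1053.75 = 0.2824
  green: (334 − 351.25)² / 351.25 = 0.8472
χ² = 0.2824 + 0.8472 = 1.1296 ≈ 1.130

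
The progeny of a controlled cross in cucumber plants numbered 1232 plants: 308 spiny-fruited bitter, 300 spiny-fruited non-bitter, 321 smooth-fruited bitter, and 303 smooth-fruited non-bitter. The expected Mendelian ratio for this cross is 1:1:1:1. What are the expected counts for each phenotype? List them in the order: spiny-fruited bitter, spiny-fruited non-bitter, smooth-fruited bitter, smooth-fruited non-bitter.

Expected counts for N = 1232 under a 1:1:1:1 ratio (total parts = 4):
  spiny-fruited bitter: 1232 × 1/4 = 308
  spiny-fruited non-bitter: 1232 × 1/4 = 308
  smooth-fruited bitter: 1232 × 1/4 = 308
  smooth-fruited non-bitter: 1232 × 1/4 = 308

308, 308, 308, 308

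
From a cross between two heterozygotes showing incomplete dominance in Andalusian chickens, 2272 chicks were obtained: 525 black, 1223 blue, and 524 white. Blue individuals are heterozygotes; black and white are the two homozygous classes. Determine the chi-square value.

With incomplete dominance, a heterozygote × heterozygote cross gives a 1:2:1 phenotypic ratio.
Total ratio parts = 4. Expected numbers out of 2272:
  black: 2272 × 1/4 = 568
  blue: 2272 × 2/4 = 1136
  white: 2272 × 1/4 = 568
χ² = Σ (O − E)² / E
  black: (525 − 568)² / 568 = 3.2553
  blue: (1223 − 1136)² / 1136 = 6.6629
  white: (524 − 568)² / 568 = 3.4085
χ² = 3.2553 + 6.6629 + 3.4085 = 13.3267 ≈ 13.327

13.327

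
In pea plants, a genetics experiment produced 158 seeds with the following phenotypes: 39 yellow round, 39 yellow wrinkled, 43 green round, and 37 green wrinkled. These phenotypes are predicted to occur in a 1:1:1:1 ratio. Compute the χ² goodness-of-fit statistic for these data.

0.481

Under the 1:1:1:1 hypothesis (Σ ratio = 4, N = 158):
  yellow round: 158 × 1/4 = 39.5
  yellow wrinkled: 158 × 1/4 = 39.5
  green round: 158 × 1/4 = 39.5
  green wrinkled: 158 × 1/4 = 39.5
χ² = Σ (O − E)² / E
  yellow round: (39 − 39.5)² / 39.5 = 0.0063
  yellow wrinkled: (39 − 39.5)² / 39.5 = 0.0063
  green round: (43 − 39.5)² / 39.5 = 0.3101
  green wrinkled: (37 − 39.5)² / 39.5 = 0.1582
χ² = 0.0063 + 0.0063 + 0.3101 + 0.1582 = 0.4809 ≈ 0.481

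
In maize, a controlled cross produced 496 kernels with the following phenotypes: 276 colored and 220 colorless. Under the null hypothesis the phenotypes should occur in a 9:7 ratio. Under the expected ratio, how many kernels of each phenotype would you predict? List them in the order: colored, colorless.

Total ratio parts = 16. Expected numbers out of 496:
  colored: 496 × 9/16 = 279
  colorless: 496 × 7/16 = 217

279, 217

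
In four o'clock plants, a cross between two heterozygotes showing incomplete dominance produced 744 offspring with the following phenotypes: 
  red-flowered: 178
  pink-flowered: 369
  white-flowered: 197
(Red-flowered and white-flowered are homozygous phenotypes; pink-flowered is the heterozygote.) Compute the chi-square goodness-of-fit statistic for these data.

1.019

With incomplete dominance, a heterozygote × heterozygote cross gives a 1:2:1 phenotypic ratio.
The 1:2:1 ratio has 4 parts, so with N = 744 the expected counts are:
  red-flowered: 744 × 1/4 = 186
  pink-flowered: 744 × 2/4 = 372
  white-flowered: 744 × 1/4 = 186
χ² = Σ (O − E)² / E
  red-flowered: (178 − 186)² / 186 = 0.3441
  pink-flowered: (369 − 372)² / 372 = 0.0242
  white-flowered: (197 − 186)² / 186 = 0.6505
χ² = 0.3441 + 0.0242 + 0.6505 = 1.0188 ≈ 1.019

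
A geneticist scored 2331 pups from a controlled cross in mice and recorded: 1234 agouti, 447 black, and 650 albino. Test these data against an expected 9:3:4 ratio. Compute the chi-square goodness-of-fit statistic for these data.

12.531

Expected counts for N = 2331 under a 9:3:4 ratio (total parts = 16):
  agouti: 2331 × 9/16 = 1311.1875
  black: 2331 × 3/16 = 437.0625
  albino: 2331 × 4/16 = 582.75
χ² = Σ (O − E)² / E
  agouti: (1234 − 1311.1875)² / 1311.1875 = 4.5439
  black: (447 − 437.0625)² / 437.0625 = 0.2259
  albino: (650 − 582.75)² / 582.75 = 7.7607
χ² = 4.5439 + 0.2259 + 7.7607 = 12.5305 ≈ 12.531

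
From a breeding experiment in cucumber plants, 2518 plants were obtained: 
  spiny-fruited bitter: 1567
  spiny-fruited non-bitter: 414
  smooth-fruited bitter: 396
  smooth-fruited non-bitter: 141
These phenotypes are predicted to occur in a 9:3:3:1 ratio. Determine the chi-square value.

The 9:3:3:1 ratio has 16 parts, so with N = 2518 the expected counts are:
  spiny-fruited bitter: 2518 × 9/16 = 1416.375
  spiny-fruited non-bitter: 2518 × 3/16 = 472.125
  smooth-fruited bitter: 2518 × 3/16 = 472.125
  smooth-fruited non-bitter: 2518 × 1/16 = 157.375
χ² = Σ (O − E)² / E
  spiny-fruited bitter: (1567 − 1416.375)² / 1416.375 = 16.0183
  spiny-fruited non-bitter: (414 − 472.125)² / 472.125 = 7.1560
  smooth-fruited bitter: (396 − 472.125)² / 472.125 = 12.2743
  smooth-fruited non-bitter: (141 − 157.375)² / 157.375 = 1.7038
χ² = 16.0183 + 7.1560 + 12.2743 + 1.7038 = 37.1524 ≈ 37.152

37.152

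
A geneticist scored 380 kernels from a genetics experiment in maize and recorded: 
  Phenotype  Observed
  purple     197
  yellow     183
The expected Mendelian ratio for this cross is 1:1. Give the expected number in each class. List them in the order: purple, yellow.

190, 190

Under the 1:1 hypothesis (Σ ratio = 2, N = 380):
  purple: 380 × 1/2 = 190
  yellow: 380 × 1/2 = 190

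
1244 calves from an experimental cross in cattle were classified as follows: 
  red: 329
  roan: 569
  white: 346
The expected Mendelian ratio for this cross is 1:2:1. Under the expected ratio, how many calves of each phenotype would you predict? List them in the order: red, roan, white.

311, 622, 311

Expected counts for N = 1244 under a 1:2:1 ratio (total parts = 4):
  red: 1244 × 1/4 = 311
  roan: 1244 × 2/4 = 622
  white: 1244 × 1/4 = 311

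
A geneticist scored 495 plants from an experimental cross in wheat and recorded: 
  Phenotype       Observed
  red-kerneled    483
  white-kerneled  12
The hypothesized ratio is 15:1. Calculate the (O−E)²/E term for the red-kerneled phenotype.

0.773

The 15:1 ratio has 16 parts, so with N = 495 the expected counts are:
  red-kerneled: 495 × 15/16 = 464.0625
  white-kerneled: 495 × 1/16 = 30.9375
Contribution of red-kerneled: (483 − 464.0625)² / 464.0625 = 0.7728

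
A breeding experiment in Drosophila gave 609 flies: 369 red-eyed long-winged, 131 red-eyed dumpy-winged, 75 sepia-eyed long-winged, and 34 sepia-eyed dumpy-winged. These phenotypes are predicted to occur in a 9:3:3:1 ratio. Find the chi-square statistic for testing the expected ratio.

The 9:3:3:1 ratio has 16 parts, so with N = 609 the expected counts are:
  red-eyed long-winged: 609 × 9/16 = 342.5625
  red-eyed dumpy-winged: 609 × 3/16 = 114.1875
  sepia-eyed long-winged: 609 × 3/16 = 114.1875
  sepia-eyed dumpy-winged: 609 × 1/16 = 38.0625
χ² = Σ (O − E)² / E
  red-eyed long-winged: (369 − 342.5625)² / 342.5625 = 2.0403
  red-eyed dumpy-winged: (131 − 114.1875)² / 114.1875 = 2.4754
  sepia-eyed long-winged: (75 − 114.1875)² / 114.1875 = 13.4486
  sepia-eyed dumpy-winged: (34 − 38.0625)² / 38.0625 = 0.4336
χ² = 2.0403 + 2.4754 + 13.4486 + 0.4336 = 18.3979 ≈ 18.398

18.398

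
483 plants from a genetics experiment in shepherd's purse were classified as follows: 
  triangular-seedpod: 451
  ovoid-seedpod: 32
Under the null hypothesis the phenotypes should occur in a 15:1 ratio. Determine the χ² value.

Under the 15:1 hypothesis (Σ ratio = 16, N = 483):
  triangular-seedpod: 483 × 15/16 = 452.8125
  ovoid-seedpod: 483 × 1/16 = 30.1875
χ² = Σ (O − E)² / E
  triangular-seedpod: (451 − 452.8125)² / 452.8125 = 0.0073
  ovoid-seedpod: (32 − 30.1875)² / 30.1875 = 0.1088
χ² = 0.0073 + 0.1088 = 0.1161 ≈ 0.116

0.116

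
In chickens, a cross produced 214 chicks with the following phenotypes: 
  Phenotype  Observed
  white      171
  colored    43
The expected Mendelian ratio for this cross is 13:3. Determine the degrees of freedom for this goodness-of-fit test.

A goodness-of-fit test with 2 phenotype classes has df = 2 − 1 = 1.

1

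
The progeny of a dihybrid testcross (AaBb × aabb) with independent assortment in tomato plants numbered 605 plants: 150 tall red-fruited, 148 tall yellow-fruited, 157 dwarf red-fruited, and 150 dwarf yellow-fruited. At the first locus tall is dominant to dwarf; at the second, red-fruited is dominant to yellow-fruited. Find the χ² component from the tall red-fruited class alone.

A dihybrid testcross with independent assortment gives a 1:1:1:1 ratio.
The 1:1:1:1 ratio has 4 parts, so with N = 605 the expected counts are:
  tall red-fruited: 605 × 1/4 = 151.25
  tall yellow-fruited: 605 × 1/4 = 151.25
  dwarf red-fruited: 605 × 1/4 = 151.25
  dwarf yellow-fruited: 605 × 1/4 = 151.25
Contribution of tall red-fruited: (150 − 151.25)² / 151.25 = 0.0103

0.010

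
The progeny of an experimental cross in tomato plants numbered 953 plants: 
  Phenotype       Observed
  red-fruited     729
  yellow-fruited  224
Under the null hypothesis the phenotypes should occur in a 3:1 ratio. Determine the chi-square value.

1.136

Expected counts for N = 953 under a 3:1 ratio (total parts = 4):
  red-fruited: 953 × 3/4 = 714.75
  yellow-fruited: 953 × 1/4 = 238.25
χ² = Σ (O − E)² / E
  red-fruited: (729 − 714.75)² / 714.75 = 0.2841
  yellow-fruited: (224 − 238.25)² / 238.25 = 0.8523
χ² = 0.2841 + 0.8523 = 1.1364 ≈ 1.136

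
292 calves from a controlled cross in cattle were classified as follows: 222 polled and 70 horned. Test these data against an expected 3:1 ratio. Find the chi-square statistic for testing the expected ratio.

Total ratio parts = 4. Expected numbers out of 292:
  polled: 292 × 3/4 = 219
  horned: 292 × 1/4 = 73
χ² = Σ (O − E)² / E
  polled: (222 − 219)² / 219 = 0.0411
  horned: (70 − 73)² / 73 = 0.1233
χ² = 0.0411 + 0.1233 = 0.1644 ≈ 0.164

0.164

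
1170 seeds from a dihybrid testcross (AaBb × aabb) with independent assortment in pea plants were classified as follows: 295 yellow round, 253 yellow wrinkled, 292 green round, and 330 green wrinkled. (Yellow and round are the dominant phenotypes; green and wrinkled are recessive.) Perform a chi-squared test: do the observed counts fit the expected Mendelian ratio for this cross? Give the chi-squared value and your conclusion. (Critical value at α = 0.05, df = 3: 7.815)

10.164; not consistent

A dihybrid testcross with independent assortment gives a 1:1:1:1 ratio.
Total ratio parts = 4. Expected numbers out of 1170:
  yellow round: 1170 × 1/4 = 292.5
  yellow wrinkled: 1170 × 1/4 = 292.5
  green round: 1170 × 1/4 = 292.5
  green wrinkled: 1170 × 1/4 = 292.5
χ² = Σ (O − E)² / E
  yellow round: (295 − 292.5)² / 292.5 = 0.0214
  yellow wrinkled: (253 − 292.5)² / 292.5 = 5.3342
  green round: (292 − 292.5)² / 292.5 = 0.0009
  green wrinkled: (330 − 292.5)² / 292.5 = 4.8077
χ² = 0.0214 + 5.3342 + 0.0009 + 4.8077 = 10.1642 ≈ 10.164
Degrees of freedom = 4 − 1 = 3; critical value at α = 0.05 is 7.815.
Since 10.164 > 7.815, we reject the null hypothesis — the data do not fit the 1:1:1:1 ratio.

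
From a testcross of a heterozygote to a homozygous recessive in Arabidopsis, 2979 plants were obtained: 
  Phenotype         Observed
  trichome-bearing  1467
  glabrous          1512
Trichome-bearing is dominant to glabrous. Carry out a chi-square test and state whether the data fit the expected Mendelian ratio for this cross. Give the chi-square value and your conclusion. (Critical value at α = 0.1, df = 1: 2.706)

A testcross of a heterozygote (Aa × aa) gives a 1:1 phenotypic ratio.
The 1:1 ratio has 2 parts, so with N = 2979 the expected counts are:
  trichome-bearing: 2979 × 1/2 = 1489.5
  glabrous: 2979 × 1/2 = 1489.5
χ² = Σ (O − E)² / E
  trichome-bearing: (1467 − 1489.5)² / 1489.5 = 0.3399
  glabrous: (1512 − 1489.5)² / 1489.5 = 0.3399
χ² = 0.3399 + 0.3399 = 0.6798 ≈ 0.680
Degrees of freedom = 2 − 1 = 1; critical value at α = 0.1 is 2.706.
Since 0.680 < 2.706, we fail to reject the null hypothesis — the data are consistent with the 1:1 ratio.

0.680; consistent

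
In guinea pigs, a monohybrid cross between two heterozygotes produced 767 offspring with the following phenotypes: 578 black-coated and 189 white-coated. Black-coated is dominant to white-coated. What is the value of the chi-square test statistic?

0.053

For a monohybrid cross between heterozygotes with complete dominance, the expected phenotypic ratio is 3:1.
Under the 3:1 hypothesis (Σ ratio = 4, N = 767):
  black-coated: 767 × 3/4 = 575.25
  white-coated: 767 × 1/4 = 191.75
χ² = Σ (O − E)² / E
  black-coated: (578 − 575.25)² / 575.25 = 0.0131
  white-coated: (189 − 191.75)² / 191.75 = 0.0394
χ² = 0.0131 + 0.0394 = 0.0525 ≈ 0.053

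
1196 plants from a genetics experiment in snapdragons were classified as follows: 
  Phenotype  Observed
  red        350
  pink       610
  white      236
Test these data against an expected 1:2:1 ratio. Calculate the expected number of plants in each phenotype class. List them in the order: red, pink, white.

299, 598, 299

Expected counts for N = 1196 under a 1:2:1 ratio (total parts = 4):
  red: 1196 × 1/4 = 299
  pink: 1196 × 2/4 = 598
  white: 1196 × 1/4 = 299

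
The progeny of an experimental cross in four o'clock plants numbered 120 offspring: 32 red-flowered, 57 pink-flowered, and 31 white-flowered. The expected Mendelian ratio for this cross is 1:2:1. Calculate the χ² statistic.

0.317

Under the 1:2:1 hypothesis (Σ ratio = 4, N = 120):
  red-flowered: 120 × 1/4 = 30
  pink-flowered: 120 × 2/4 = 60
  white-flowered: 120 × 1/4 = 30
χ² = Σ (O − E)² / E
  red-flowered: (32 − 30)² / 30 = 0.1333
  pink-flowered: (57 − 60)² / 60 = 0.1500
  white-flowered: (31 − 30)² / 30 = 0.0333
χ² = 0.1333 + 0.1500 + 0.0333 = 0.3166 ≈ 0.317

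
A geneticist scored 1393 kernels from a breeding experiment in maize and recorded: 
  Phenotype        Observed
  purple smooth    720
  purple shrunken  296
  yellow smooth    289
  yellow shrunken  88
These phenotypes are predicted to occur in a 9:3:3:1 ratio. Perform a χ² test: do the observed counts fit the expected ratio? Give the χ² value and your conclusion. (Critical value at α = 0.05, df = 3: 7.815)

Expected counts for N = 1393 under a 9:3:3:1 ratio (total parts = 16):
  purple smooth: 1393 × 9/16 = 783.5625
  purple shrunken: 1393 × 3/16 = 261.1875
  yellow smooth: 1393 × 3/16 = 261.1875
  yellow shrunken: 1393 × 1/16 = 87.0625
χ² = Σ (O − E)² / E
  purple smooth: (720 − 783.5625)² / 783.5625 = 5.1562
  purple shrunken: (296 − 261.1875)² / 261.1875 = 4.6400
  yellow smooth: (289 − 261.1875)² / 261.1875 = 2.9616
  yellow shrunken: (88 − 87.0625)² / 87.0625 = 0.0101
χ² = 5.1562 + 4.6400 + 2.9616 + 0.0101 = 12.7679 ≈ 12.768
Degrees of freedom = 4 − 1 = 3; critical value at α = 0.05 is 7.815.
Since 12.768 > 7.815, we reject the null hypothesis — the data do not fit the 9:3:3:1 ratio.

12.768; not consistent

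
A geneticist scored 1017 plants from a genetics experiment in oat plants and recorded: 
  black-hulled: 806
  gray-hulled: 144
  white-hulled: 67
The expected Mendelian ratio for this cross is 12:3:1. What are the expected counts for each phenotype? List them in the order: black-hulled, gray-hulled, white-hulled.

762.75, 190.6875, 63.5625

Under the 12:3:1 hypothesis (Σ ratio = 16, N = 1017):
  black-hulled: 1017 × 12/16 = 762.75
  gray-hulled: 1017 × 3/16 = 190.6875
  white-hulled: 1017 × 1/16 = 63.5625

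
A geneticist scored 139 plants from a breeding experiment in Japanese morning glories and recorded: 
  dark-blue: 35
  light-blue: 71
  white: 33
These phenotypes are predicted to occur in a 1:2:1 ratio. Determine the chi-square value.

Total ratio parts = 4. Expected numbers out of 139:
  dark-blue: 139 × 1/4 = 34.75
  light-blue: 139 × 2/4 = 69.5
  white: 139 × 1/4 = 34.75
χ² = Σ (O − E)² / E
  dark-blue: (35 − 34.75)² / 34.75 = 0.0018
  light-blue: (71 − 69.5)² / 69.5 = 0.0324
  white: (33 − 34.75)² / 34.75 = 0.0881
χ² = 0.0018 + 0.0324 + 0.0881 = 0.1223 ≈ 0.122

0.122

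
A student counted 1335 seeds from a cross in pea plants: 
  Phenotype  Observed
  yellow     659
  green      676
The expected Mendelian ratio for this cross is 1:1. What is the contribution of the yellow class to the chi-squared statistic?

The 1:1 ratio has 2 parts, so with N = 1335 the expected counts are:
  yellow: 1335 × 1/2 = 667.5
  green: 1335 × 1/2 = 667.5
Contribution of yellow: (659 − 667.5)² / 667.5 = 0.1082

0.108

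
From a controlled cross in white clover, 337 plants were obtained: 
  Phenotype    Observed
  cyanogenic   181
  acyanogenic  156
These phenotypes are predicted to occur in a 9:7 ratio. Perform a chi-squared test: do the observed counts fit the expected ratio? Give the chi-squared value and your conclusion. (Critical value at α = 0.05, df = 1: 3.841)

0.884; consistent

The 9:7 ratio has 16 parts, so with N = 337 the expected counts are:
  cyanogenic: 337 × 9/16 = 189.5625
  acyanogenic: 337 × 7/16 = 147.4375
χ² = Σ (O − E)² / E
  cyanogenic: (181 − 189.5625)² / 189.5625 = 0.3868
  acyanogenic: (156 − 147.4375)² / 147.4375 = 0.4973
χ² = 0.3868 + 0.4973 = 0.8841 ≈ 0.884
Degrees of freedom = 2 − 1 = 1; critical value at α = 0.05 is 3.841.
Since 0.884 < 3.841, we fail to reject the null hypothesis — the data are consistent with the 9:7 ratio.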